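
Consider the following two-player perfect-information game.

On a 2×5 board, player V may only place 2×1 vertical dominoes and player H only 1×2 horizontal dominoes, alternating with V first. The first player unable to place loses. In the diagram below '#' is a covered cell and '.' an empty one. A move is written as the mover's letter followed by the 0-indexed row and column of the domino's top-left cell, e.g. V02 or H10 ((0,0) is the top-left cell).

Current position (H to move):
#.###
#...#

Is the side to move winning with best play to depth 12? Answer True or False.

p1 H@[#.###/#...#]: H11[#.###/###.#]+1* H12[#.###/#.###]-1
p2 V@[#.###/###.#] terminal -1; root [#.###/#...#] d12

H winning at [#.###/#...#]: True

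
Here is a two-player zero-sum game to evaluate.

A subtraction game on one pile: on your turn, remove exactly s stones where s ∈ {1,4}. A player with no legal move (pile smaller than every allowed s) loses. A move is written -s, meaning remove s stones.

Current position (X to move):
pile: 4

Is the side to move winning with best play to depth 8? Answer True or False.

X winning at [4]: True

ply 1, X at 4 | -1=-1→3; -4=+1→0*
ply 2: 0 is terminal -1 (O); from 4 depth 8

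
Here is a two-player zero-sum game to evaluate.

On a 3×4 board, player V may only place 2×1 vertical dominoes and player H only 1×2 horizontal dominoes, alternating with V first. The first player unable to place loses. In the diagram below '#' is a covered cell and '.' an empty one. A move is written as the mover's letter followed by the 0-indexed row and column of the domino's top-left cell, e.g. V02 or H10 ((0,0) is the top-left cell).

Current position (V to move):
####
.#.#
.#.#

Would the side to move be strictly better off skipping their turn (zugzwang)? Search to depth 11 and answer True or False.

zugzwang(####/.#.#/.#.#, V) = False

p1 V@[####/.#.#/.#.#]: V10[####/##.#/##.#]+1* V12[####/.###/.###]+1
p2 H@[####/##.#/##.#] terminal -1; root [####/.#.#/.#.#] d11
suppose V passes — search the same position with H to move:
pass> p1 H@[####/.#.#/.#.#] terminal -1; root [####/.#.#/.#.#] d11
for V: play +1, pass +1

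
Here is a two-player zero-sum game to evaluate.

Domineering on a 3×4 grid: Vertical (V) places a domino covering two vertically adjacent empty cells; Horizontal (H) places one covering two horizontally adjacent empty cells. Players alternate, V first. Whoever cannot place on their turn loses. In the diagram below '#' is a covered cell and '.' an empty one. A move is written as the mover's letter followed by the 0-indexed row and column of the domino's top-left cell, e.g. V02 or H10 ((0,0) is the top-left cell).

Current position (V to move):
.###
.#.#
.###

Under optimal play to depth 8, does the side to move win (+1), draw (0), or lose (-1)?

ply 1, V at .###/.#.#/.### | V00=+1→####/##.#/.###*; V10=+1→.###/##.#/####
ply 2: ####/##.#/.### is terminal -1 (H); from .###/.#.#/.### depth 8

value(.###/.#.#/.###, V) = +1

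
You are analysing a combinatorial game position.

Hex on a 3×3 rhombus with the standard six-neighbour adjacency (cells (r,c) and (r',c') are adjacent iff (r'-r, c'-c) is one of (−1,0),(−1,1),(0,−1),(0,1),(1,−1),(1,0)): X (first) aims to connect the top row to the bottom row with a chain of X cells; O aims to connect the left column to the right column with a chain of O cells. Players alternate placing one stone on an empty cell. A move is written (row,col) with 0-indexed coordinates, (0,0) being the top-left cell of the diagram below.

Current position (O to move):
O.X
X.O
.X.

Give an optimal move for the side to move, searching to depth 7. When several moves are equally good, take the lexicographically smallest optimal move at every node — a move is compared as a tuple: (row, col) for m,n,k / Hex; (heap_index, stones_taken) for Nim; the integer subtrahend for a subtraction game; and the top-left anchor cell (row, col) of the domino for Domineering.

p1 O@[O.X/X.O/.X.]: (0,1)[OOX/X.O/.X.]-1 (1,1)[O.X/XOO/.X.]+1* (2,0)[O.X/X.O/OX.]-1 (2,2)[O.X/X.O/.XO]-1
p2 X@[O.X/XOO/.X.]: (0,1)[OXX/XOO/.X.]-1* (2,0)[O.X/XOO/XX.]-1 (2,2)[O.X/XOO/.XX]-1
p3 O@[OXX/XOO/.X.]: (2,0)[OXX/XOO/OX.]+1* (2,2)[OXX/XOO/.XO]-1
p4 X@[OXX/XOO/OX.] terminal -1; root [O.X/X.O/.X.] d7

O's best at [O.X/X.O/.X.]: (1,1)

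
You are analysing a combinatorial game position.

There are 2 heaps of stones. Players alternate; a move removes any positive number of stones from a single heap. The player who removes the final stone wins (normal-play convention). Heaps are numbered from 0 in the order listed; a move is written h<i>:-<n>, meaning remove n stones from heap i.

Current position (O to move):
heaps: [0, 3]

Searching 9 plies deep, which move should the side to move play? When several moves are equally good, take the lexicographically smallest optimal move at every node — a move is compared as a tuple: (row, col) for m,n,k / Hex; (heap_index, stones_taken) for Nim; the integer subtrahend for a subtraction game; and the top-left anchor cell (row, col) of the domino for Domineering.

ply 1, O at (0,3) | h1:-1=-1→(0,2); h1:-2=-1→(0,1); h1:-3=+1→(0,0)*
ply 2: (0,0) is terminal -1 (X); from (0,3) depth 9

O's best at [(0,3)]: h1:-3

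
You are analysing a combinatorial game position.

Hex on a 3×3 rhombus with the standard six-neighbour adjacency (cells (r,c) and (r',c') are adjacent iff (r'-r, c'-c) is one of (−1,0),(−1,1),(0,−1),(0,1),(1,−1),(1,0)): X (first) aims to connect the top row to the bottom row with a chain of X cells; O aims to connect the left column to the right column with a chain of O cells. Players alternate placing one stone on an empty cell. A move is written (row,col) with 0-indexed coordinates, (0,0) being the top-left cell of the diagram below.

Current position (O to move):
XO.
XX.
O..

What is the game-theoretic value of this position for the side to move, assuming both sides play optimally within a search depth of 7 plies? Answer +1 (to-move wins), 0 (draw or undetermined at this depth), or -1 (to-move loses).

[XO./XX./O..] O move#1: (0,2):-1/XOO/XX./O.., (1,2):-1/XO./XXO/O.., (2,1):+1/XO./XX./OO.*, (2,2):-1/XO./XX./O.O
[XO./XX./OO.] X move#2: (0,2):-1/XOX/XX./OO.*, (1,2):-1/XO./XXX/OO., (2,2):-1/XO./XX./OOX
[XOX/XX./OO.] O move#3: (1,2):+1/XOX/XXO/OO.*, (2,2):+1/XOX/XX./OOO
[XOX/XXO/OO.] end (terminal -1, X#4); searched XO./XX./O.. to 7

value(XO./XX./O.., O) = +1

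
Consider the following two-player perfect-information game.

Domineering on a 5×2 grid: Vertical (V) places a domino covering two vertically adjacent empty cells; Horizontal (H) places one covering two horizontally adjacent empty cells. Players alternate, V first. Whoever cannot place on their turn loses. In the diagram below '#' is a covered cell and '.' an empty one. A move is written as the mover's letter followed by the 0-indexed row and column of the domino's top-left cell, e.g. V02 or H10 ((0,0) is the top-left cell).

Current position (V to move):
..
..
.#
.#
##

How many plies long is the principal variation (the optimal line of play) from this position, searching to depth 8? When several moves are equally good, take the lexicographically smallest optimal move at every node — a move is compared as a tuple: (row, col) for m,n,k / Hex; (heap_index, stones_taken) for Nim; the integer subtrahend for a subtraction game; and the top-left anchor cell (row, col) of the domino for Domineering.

PV length from [../../.#/.#/##]: 1 ply

[../../.#/.#/##] V move#1: V00:+1/#./#./.#/.#/##*, V01:+1/.#/.#/.#/.#/##, V10:-1/../#./##/.#/##, V20:-1/../../##/##/##
[#./#./.#/.#/##] end (terminal -1, H#2); searched ../../.#/.#/## to 8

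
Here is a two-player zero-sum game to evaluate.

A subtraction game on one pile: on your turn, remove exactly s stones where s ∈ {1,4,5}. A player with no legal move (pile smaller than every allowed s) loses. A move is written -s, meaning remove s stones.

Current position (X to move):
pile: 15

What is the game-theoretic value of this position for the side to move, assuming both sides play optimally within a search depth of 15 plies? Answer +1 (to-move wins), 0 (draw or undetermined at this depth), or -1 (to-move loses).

value(15, X) = +1

ply 1, X at 15 | -1=-1→14; -4=-1→11; -5=+1→10*
ply 2, O at 10 | -1=-1→9*; -4=-1→6; -5=-1→5
ply 3, X at 9 | -1=+1→8*; -4=-1→5; -5=-1→4
ply 4, O at 8 | -1=-1→7*; -4=-1→4; -5=-1→3
ply 5, X at 7 | -1=-1→6; -4=-1→3; -5=+1→2*
ply 6, O at 2 | -1=-1→1*
ply 7, X at 1 | -1=+1→0*
ply 8: 0 is terminal -1 (O); from 15 depth 15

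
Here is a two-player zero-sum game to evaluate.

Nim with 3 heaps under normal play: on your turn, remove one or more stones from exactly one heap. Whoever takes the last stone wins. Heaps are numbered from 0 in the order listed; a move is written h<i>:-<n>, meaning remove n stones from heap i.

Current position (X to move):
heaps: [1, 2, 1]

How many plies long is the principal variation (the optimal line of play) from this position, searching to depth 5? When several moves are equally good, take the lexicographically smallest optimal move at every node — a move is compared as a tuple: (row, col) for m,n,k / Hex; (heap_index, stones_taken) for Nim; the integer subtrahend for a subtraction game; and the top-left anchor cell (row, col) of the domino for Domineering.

ply 1, X at (1,2,1) | h0:-1=-1→(0,2,1); h1:-1=-1→(1,1,1); h1:-2=+1→(1,0,1)*; h2:-1=-1→(1,2,0)
ply 2, O at (1,0,1) | h0:-1=-1→(0,0,1)*; h2:-1=-1→(1,0,0)
ply 3, X at (0,0,1) | h2:-1=+1→(0,0,0)*
ply 4: (0,0,0) is terminal -1 (O); from (1,2,1) depth 5

PV length from [(1,2,1)]: 3 plies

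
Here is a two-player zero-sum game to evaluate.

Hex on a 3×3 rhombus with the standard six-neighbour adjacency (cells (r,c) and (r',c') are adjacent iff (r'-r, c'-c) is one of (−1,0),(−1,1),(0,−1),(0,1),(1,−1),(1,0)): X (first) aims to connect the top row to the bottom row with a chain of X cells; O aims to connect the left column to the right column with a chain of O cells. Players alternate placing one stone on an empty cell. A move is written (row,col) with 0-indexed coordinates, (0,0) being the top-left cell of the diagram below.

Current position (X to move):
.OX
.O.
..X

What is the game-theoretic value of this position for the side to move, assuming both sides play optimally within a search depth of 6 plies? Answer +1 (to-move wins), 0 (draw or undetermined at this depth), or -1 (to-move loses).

[.OX/.O./..X] X move#1: (0,0):-1/XOX/.O./..X, (1,0):-1/.OX/XO./..X, (1,2):+1/.OX/.OX/..X*, (2,0):-1/.OX/.O./X.X, (2,1):-1/.OX/.O./.XX
[.OX/.OX/..X] end (terminal -1, O#2); searched .OX/.O./..X to 6

value(.OX/.O./..X, X) = +1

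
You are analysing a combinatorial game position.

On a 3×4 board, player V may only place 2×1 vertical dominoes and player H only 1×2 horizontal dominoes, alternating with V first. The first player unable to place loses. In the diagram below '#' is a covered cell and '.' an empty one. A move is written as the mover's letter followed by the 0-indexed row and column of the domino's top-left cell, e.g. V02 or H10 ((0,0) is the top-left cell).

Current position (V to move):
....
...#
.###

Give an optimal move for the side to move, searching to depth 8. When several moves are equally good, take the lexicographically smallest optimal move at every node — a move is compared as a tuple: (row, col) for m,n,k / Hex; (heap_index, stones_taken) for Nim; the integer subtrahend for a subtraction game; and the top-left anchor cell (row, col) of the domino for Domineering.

ply 1, V at ..../...#/.### | V00=-1→#.../#..#/.###; V01=+1→.#../.#.#/.###*; V02=-1→..#./..##/.###; V10=-1→..../#..#/####
ply 2, H at .#../.#.#/.### | H02=-1→.###/.#.#/.###*
ply 3, V at .###/.#.#/.### | V00=+1→####/##.#/.###*; V10=+1→.###/##.#/####
ply 4: ####/##.#/.### is terminal -1 (H); from ..../...#/.### depth 8

V's best at [..../...#/.###]: V01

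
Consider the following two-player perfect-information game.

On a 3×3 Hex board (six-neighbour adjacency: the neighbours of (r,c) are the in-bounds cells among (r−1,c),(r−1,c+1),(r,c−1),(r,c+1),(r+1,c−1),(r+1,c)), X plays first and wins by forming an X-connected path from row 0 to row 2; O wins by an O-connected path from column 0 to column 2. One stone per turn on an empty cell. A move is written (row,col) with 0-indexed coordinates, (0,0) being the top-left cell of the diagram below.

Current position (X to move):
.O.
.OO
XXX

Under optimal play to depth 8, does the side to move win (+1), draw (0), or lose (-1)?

ply 1, X at .O./.OO/XXX | (0,0)=-1→XO./.OO/XXX*; (0,2)=-1→.OX/.OO/XXX; (1,0)=-1→.O./XOO/XXX
ply 2, O at XO./.OO/XXX | (0,2)=-1→XOO/.OO/XXX; (1,0)=+1→XO./OOO/XXX*
ply 3: XO./OOO/XXX is terminal -1 (X); from .O./.OO/XXX depth 8

value(.O./.OO/XXX, X) = -1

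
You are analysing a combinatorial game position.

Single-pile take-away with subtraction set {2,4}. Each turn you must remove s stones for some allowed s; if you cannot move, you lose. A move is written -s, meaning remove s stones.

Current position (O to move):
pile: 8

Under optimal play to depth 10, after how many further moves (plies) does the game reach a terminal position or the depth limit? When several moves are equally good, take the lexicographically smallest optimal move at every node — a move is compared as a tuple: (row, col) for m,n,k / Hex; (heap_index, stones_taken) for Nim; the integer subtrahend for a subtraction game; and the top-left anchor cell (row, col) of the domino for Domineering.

PV length from [8]: 3 plies

ply 1, O at 8 | -2=+1→6*; -4=-1→4
ply 2, X at 6 | -2=-1→4*; -4=-1→2
ply 3, O at 4 | -2=-1→2; -4=+1→0*
ply 4: 0 is terminal -1 (X); from 8 depth 10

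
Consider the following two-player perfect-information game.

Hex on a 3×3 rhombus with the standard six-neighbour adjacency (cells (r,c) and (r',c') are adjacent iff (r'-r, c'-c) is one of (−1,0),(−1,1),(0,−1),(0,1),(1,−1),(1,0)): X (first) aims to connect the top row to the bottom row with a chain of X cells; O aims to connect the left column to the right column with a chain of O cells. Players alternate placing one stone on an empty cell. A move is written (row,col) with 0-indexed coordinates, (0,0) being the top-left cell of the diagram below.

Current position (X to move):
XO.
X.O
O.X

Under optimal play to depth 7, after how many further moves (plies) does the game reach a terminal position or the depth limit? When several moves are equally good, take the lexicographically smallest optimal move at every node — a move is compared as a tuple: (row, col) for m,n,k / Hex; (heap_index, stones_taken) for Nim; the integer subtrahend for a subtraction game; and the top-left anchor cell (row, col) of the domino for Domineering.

PV length from [XO./X.O/O.X]: 2 plies

p1 X@[XO./X.O/O.X]: (0,2)[XOX/X.O/O.X]-1* (1,1)[XO./XXO/O.X]-1 (2,1)[XO./X.O/OXX]-1
p2 O@[XOX/X.O/O.X]: (1,1)[XOX/XOO/O.X]+1* (2,1)[XOX/X.O/OOX]+1
p3 X@[XOX/XOO/O.X] terminal -1; root [XO./X.O/O.X] d7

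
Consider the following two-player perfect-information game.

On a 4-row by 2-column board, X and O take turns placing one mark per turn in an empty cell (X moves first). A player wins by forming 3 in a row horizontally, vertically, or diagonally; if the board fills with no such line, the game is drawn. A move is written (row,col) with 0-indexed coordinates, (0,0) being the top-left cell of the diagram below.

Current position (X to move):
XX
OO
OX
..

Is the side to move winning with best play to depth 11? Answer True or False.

[XX/OO/OX/..] X move#1: (3,0):+0/XX/OO/OX/X.*, (3,1):-1/XX/OO/OX/.X
[XX/OO/OX/X.] O move#2: (3,1):+0/XX/OO/OX/XO*
[XX/OO/OX/XO] end (terminal +0, X#3); searched XX/OO/OX/.. to 11

X winning at [XX/OO/OX/..]: False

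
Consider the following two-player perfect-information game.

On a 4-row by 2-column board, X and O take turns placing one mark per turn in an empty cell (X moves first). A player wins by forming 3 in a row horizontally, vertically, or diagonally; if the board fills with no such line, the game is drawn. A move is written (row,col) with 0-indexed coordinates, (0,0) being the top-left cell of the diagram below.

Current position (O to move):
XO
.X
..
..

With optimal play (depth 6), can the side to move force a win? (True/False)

O winning at [XO/.X/../..]: False

p1 O@[XO/.X/../..]: (1,0)[XO/OX/../..]+0* (2,0)[XO/.X/O./..]+0 (2,1)[XO/.X/.O/..]+0 (3,0)[XO/.X/../O.]+0 (3,1)[XO/.X/../.O]+0
p2 X@[XO/OX/../..]: (2,0)[XO/OX/X./..]+0* (2,1)[XO/OX/.X/..]+0 (3,0)[XO/OX/../X.]+0 (3,1)[XO/OX/../.X]+0
p3 O@[XO/OX/X./..]: (2,1)[XO/OX/XO/..]+0* (3,0)[XO/OX/X./O.]+0 (3,1)[XO/OX/X./.O]+0
p4 X@[XO/OX/XO/..]: (3,0)[XO/OX/XO/X.]+0* (3,1)[XO/OX/XO/.X]+0
p5 O@[XO/OX/XO/X.]: (3,1)[XO/OX/XO/XO]+0*
p6 X@[XO/OX/XO/XO] terminal +0; root [XO/.X/../..] d6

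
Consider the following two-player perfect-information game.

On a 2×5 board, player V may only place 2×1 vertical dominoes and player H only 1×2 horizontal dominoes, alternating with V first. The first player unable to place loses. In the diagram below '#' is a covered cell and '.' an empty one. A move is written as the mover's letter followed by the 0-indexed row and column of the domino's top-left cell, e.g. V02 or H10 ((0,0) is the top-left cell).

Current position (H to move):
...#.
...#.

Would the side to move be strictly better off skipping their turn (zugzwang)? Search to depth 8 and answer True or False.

zugzwang(...#./...#., H) = False

ply 1, H at ...#./...#. | H00=-1→##.#./...#.*; H01=-1→.###./...#.; H10=-1→...#./##.#.; H11=-1→...#./.###.
ply 2, V at ##.#./...#. | V02=+1→####./..##.*; V04=-1→##.##/...##
ply 3, H at ####./..##. | H10=-1→####./####.*
ply 4, V at ####./####. | V04=+1→#####/#####*
ply 5: #####/##### is terminal -1 (H); from ...#./...#. depth 8
suppose H passes — search the same position with V to move:
pass> ply 1, V at ...#./...#. | V00=-1→#..#./#..#.; V01=+1→.#.#./.#.#.*; V02=-1→..##./..##.; V04=-1→...##/...##
pass> ply 2: .#.#./.#.#. is terminal -1 (H); from ...#./...#. depth 8
for H: play -1, pass -1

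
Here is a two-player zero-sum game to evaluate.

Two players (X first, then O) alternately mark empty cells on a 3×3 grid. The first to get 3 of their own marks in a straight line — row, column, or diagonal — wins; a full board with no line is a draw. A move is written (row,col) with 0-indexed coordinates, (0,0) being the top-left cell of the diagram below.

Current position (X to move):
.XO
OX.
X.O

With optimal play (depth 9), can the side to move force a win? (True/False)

p1 X@[.XO/OX./X.O]: (0,0)[XXO/OX./X.O]-1 (1,2)[.XO/OXX/X.O]+0 (2,1)[.XO/OX./XXO]+1*
p2 O@[.XO/OX./XXO] terminal -1; root [.XO/OX./X.O] d9

X winning at [.XO/OX./X.O]: True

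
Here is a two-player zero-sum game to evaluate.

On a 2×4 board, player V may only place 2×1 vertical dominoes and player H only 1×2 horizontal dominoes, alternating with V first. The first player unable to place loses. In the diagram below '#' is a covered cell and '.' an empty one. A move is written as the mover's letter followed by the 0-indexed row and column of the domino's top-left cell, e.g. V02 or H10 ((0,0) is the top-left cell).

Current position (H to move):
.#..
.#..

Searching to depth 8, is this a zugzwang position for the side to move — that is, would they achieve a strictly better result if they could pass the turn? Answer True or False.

ply 1, H at .#../.#.. | H02=+1→.###/.#..*; H12=+1→.#../.###
ply 2, V at .###/.#.. | V00=-1→####/##..*
ply 3, H at ####/##.. | H12=+1→####/####*
ply 4: ####/#### is terminal -1 (V); from .#../.#.. depth 8
if H skipped the turn, V would face:
~ ply 1, V at .#../.#.. | V00=-1→##../##..; V02=+1→.##./.##.*; V03=+1→.#.#/.#.#
~ ply 2: .##./.##. is terminal -1 (H); from .#../.#.. depth 8
compare (H): move=+1 vs pass=-1

zugzwang(.#../.#.., H) = False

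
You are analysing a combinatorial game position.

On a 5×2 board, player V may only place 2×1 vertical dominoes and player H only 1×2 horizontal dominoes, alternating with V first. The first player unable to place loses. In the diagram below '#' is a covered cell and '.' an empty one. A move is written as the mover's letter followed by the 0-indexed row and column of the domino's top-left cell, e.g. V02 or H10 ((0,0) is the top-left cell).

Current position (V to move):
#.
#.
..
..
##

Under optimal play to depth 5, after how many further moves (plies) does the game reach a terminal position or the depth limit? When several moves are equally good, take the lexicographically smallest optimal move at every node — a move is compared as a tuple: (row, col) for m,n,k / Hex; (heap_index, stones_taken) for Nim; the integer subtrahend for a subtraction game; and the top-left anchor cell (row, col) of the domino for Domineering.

PV length from [#./#./../../##]: 1 ply

ply 1, V at #./#./../../## | V01=-1→##/##/../../##; V11=-1→#./##/.#/../##; V20=+1→#./#./#./#./##*; V21=+1→#./#./.#/.#/##
ply 2: #./#./#./#./## is terminal -1 (H); from #./#./../../## depth 5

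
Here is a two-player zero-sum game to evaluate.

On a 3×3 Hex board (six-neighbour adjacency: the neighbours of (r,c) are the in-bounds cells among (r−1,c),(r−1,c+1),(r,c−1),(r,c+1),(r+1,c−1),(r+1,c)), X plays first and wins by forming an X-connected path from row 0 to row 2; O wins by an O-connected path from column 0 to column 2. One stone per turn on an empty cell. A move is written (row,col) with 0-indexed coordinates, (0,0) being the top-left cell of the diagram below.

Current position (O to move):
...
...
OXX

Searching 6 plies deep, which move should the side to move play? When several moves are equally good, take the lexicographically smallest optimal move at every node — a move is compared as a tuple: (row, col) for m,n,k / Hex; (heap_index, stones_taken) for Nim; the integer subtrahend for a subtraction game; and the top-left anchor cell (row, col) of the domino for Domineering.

ply 1, O at .../.../OXX | (0,0)=-1→O../.../OXX; (0,1)=-1→.O./.../OXX; (0,2)=+1→..O/.../OXX*; (1,0)=-1→.../O../OXX; (1,1)=+1→.../.O./OXX; (1,2)=-1→.../..O/OXX
ply 2, X at ..O/.../OXX | (0,0)=-1→X.O/.../OXX*; (0,1)=-1→.XO/.../OXX; (1,0)=-1→..O/X../OXX; (1,1)=-1→..O/.X./OXX; (1,2)=-1→..O/..X/OXX
ply 3, O at X.O/.../OXX | (0,1)=+1→XOO/.../OXX*; (1,0)=+1→X.O/O../OXX; (1,1)=+1→X.O/.O./OXX; (1,2)=-1→X.O/..O/OXX
ply 4, X at XOO/.../OXX | (1,0)=-1→XOO/X../OXX*; (1,1)=-1→XOO/.X./OXX; (1,2)=-1→XOO/..X/OXX
ply 5, O at XOO/X../OXX | (1,1)=+1→XOO/XO./OXX*; (1,2)=-1→XOO/X.O/OXX
ply 6: XOO/XO./OXX is terminal -1 (X); from .../.../OXX depth 6

O's best at [.../.../OXX]: (0,2)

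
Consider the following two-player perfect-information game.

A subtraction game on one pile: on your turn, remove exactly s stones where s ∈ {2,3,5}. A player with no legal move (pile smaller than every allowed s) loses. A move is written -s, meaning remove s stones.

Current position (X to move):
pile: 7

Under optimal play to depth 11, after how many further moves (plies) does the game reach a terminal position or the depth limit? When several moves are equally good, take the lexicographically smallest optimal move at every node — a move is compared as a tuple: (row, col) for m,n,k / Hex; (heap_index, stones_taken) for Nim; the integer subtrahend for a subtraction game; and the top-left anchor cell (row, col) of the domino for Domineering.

[7] X move#1: -2:-1/5*, -3:-1/4, -5:-1/2
[5] O move#2: -2:-1/3, -3:-1/2, -5:+1/0*
[0] end (terminal -1, X#3); searched 7 to 11

PV length from [7]: 2 plies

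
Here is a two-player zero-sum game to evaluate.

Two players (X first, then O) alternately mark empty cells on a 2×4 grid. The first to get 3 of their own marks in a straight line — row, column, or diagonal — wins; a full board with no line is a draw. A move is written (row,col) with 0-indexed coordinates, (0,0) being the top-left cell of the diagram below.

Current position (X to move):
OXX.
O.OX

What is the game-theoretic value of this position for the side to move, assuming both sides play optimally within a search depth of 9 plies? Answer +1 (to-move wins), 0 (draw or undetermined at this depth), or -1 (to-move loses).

[OXX./O.OX] X move#1: (0,3):+1/OXXX/O.OX*, (1,1):+0/OXX./OXOX
[OXXX/O.OX] end (terminal -1, O#2); searched OXX./O.OX to 9

value(OXX./O.OX, X) = +1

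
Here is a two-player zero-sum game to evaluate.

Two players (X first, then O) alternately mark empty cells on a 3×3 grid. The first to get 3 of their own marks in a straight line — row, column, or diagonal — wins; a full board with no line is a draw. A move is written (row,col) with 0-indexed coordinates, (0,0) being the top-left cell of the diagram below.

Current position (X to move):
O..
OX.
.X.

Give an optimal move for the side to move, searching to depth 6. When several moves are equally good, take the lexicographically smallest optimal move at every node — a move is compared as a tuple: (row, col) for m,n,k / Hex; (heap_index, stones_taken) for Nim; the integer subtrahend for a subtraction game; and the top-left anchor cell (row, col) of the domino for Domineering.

[O../OX./.X.] X move#1: (0,1):+1/OX./OX./.X.*, (0,2):-1/O.X/OX./.X., (1,2):-1/O../OXX/.X., (2,0):+1/O../OX./XX., (2,2):-1/O../OX./.XX
[OX./OX./.X.] end (terminal -1, O#2); searched O../OX./.X. to 6

X's best at [O../OX./.X.]: (0,1)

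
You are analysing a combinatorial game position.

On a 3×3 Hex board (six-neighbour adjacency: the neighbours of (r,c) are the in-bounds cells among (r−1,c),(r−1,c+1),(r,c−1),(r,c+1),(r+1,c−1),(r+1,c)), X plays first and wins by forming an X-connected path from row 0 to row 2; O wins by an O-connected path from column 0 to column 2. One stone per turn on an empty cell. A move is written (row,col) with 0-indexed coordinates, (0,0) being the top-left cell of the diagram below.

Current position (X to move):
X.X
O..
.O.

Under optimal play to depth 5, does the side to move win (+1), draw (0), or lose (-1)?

[X.X/O../.O.] X move#1: (0,1):-1/XXX/O../.O.*, (1,1):-1/X.X/OX./.O., (1,2):-1/X.X/O.X/.O., (2,0):-1/X.X/O../XO., (2,2):-1/X.X/O../.OX
[XXX/O../.O.] O move#2: (1,1):+1/XXX/OO./.O.*, (1,2):+1/XXX/O.O/.O., (2,0):+1/XXX/O../OO., (2,2):+1/XXX/O../.OO
[XXX/OO./.O.] X move#3: (1,2):-1/XXX/OOX/.O.*, (2,0):-1/XXX/OO./XO., (2,2):-1/XXX/OO./.OX
[XXX/OOX/.O.] O move#4: (2,0):-1/XXX/OOX/OO., (2,2):+1/XXX/OOX/.OO*
[XXX/OOX/.OO] end (terminal -1, X#5); searched X.X/O../.O. to 5

value(X.X/O../.O., X) = -1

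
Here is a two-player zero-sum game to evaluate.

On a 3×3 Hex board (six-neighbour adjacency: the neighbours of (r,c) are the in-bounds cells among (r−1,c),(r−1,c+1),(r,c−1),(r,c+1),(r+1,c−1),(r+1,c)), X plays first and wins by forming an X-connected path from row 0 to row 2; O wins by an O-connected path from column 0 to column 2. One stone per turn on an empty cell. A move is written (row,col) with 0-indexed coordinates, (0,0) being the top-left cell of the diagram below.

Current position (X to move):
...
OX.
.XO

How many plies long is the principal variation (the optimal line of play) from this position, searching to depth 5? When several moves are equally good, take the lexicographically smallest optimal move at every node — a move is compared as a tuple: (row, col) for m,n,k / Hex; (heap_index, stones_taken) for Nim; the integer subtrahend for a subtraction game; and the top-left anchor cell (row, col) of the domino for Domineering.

PV length from [.../OX./.XO]: 3 plies

p1 X@[.../OX./.XO]: (0,0)[X../OX./.XO]+1* (0,1)[.X./OX./.XO]+1 (0,2)[..X/OX./.XO]+1 (1,2)[.../OXX/.XO]+1 (2,0)[.../OX./XXO]+1
p2 O@[X../OX./.XO]: (0,1)[XO./OX./.XO]-1* (0,2)[X.O/OX./.XO]-1 (1,2)[X../OXO/.XO]-1 (2,0)[X../OX./OXO]-1
p3 X@[XO./OX./.XO]: (0,2)[XOX/OX./.XO]+1* (1,2)[XO./OXX/.XO]-1 (2,0)[XO./OX./XXO]-1
p4 O@[XOX/OX./.XO] terminal -1; root [.../OX./.XO] d5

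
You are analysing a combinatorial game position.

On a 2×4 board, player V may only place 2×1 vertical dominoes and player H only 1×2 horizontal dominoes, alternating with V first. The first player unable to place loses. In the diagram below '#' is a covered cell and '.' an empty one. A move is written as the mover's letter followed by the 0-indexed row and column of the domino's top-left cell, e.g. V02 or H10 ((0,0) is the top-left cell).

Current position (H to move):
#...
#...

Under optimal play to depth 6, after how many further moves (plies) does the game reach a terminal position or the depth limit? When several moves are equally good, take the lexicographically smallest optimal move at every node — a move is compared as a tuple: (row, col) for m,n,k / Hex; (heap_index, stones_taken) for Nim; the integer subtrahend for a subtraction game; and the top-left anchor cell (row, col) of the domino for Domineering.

[#.../#...] H move#1: H01:+1/###./#...*, H02:+1/#.##/#..., H11:+1/#.../###., H12:+1/#.../#.##
[###./#...] V move#2: V03:-1/####/#..#*
[####/#..#] H move#3: H11:+1/####/####*
[####/####] end (terminal -1, V#4); searched #.../#... to 6

PV length from [#.../#...]: 3 plies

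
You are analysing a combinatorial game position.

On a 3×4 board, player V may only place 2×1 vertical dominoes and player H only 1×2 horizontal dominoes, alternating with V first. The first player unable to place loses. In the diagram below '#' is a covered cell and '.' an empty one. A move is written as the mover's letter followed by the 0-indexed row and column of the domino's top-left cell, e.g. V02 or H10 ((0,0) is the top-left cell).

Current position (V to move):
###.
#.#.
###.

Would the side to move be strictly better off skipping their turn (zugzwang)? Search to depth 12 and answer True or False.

zugzwang(###./#.#./###., V) = False

p1 V@[###./#.#./###.]: V03[####/#.##/###.]+1* V13[###./#.##/####]+1
p2 H@[####/#.##/###.] terminal -1; root [###./#.#./###.] d12
suppose V passes — search the same position with H to move:
pass> p1 H@[###./#.#./###.] terminal -1; root [###./#.#./###.] d12
for V: play +1, pass +1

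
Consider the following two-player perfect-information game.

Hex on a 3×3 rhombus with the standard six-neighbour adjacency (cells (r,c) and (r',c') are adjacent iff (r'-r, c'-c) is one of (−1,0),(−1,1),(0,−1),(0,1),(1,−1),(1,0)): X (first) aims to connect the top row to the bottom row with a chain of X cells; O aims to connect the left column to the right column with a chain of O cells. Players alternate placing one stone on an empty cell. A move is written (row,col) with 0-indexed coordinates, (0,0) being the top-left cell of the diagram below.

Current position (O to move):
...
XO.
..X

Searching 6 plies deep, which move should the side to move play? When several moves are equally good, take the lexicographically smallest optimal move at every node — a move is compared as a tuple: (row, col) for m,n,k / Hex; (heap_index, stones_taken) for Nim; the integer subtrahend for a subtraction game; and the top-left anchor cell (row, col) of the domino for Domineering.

ply 1, O at .../XO./..X | (0,0)=+1→O../XO./..X*; (0,1)=+1→.O./XO./..X; (0,2)=-1→..O/XO./..X; (1,2)=-1→.../XOO/..X; (2,0)=+1→.../XO./O.X; (2,1)=-1→.../XO./.OX
ply 2, X at O../XO./..X | (0,1)=-1→OX./XO./..X*; (0,2)=-1→O.X/XO./..X; (1,2)=-1→O../XOX/..X; (2,0)=-1→O../XO./X.X; (2,1)=-1→O../XO./.XX
ply 3, O at OX./XO./..X | (0,2)=-1→OXO/XO./..X; (1,2)=-1→OX./XOO/..X; (2,0)=+1→OX./XO./O.X*; (2,1)=-1→OX./XO./.OX
ply 4, X at OX./XO./O.X | (0,2)=-1→OXX/XO./O.X*; (1,2)=-1→OX./XOX/O.X; (2,1)=-1→OX./XO./OXX
ply 5, O at OXX/XO./O.X | (1,2)=+1→OXX/XOO/O.X*; (2,1)=-1→OXX/XO./OOX
ply 6: OXX/XOO/O.X is terminal -1 (X); from .../XO./..X depth 6

O's best at [.../XO./..X]: (0,0)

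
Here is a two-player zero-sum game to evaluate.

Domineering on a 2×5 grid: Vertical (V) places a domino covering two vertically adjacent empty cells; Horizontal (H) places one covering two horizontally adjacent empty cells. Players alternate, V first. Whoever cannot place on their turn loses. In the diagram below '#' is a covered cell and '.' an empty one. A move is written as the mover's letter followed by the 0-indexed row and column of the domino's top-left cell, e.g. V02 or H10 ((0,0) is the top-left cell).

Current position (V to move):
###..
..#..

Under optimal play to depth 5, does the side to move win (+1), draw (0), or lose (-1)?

value(###../..#.., V) = +1

p1 V@[###../..#..]: V03[####./..##.]+1* V04[###.#/..#.#]+1
p2 H@[####./..##.]: H10[####./####.]-1*
p3 V@[####./####.]: V04[#####/#####]+1*
p4 H@[#####/#####] terminal -1; root [###../..#..] d5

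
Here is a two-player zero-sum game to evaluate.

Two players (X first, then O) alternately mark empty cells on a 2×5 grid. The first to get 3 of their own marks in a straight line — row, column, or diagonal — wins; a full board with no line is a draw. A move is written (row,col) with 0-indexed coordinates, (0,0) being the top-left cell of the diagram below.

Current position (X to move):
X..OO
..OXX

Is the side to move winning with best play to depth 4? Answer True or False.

p1 X@[X..OO/..OXX]: (0,1)[XX.OO/..OXX]-1 (0,2)[X.XOO/..OXX]+0* (1,0)[X..OO/X.OXX]-1 (1,1)[X..OO/.XOXX]-1
p2 O@[X.XOO/..OXX]: (0,1)[XOXOO/..OXX]+0* (1,0)[X.XOO/O.OXX]-1 (1,1)[X.XOO/.OOXX]-1
p3 X@[XOXOO/..OXX]: (1,0)[XOXOO/X.OXX]+0* (1,1)[XOXOO/.XOXX]+0
p4 O@[XOXOO/X.OXX]: (1,1)[XOXOO/XOOXX]+0*
p5 X@[XOXOO/XOOXX] terminal +0; root [X..OO/..OXX] d4

X winning at [X..OO/..OXX]: False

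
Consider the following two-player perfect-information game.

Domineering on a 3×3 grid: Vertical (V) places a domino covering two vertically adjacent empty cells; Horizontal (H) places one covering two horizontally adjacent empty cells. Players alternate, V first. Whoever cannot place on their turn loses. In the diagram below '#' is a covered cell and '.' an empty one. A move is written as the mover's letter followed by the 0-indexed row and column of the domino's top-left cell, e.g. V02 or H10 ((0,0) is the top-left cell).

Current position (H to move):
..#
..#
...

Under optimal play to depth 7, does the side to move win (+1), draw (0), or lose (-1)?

value(..#/..#/..., H) = +1

[..#/..#/...] H move#1: H00:-1/###/..#/..., H10:+1/..#/###/...*, H20:-1/..#/..#/##., H21:-1/..#/..#/.##
[..#/###/...] end (terminal -1, V#2); searched ..#/..#/... to 7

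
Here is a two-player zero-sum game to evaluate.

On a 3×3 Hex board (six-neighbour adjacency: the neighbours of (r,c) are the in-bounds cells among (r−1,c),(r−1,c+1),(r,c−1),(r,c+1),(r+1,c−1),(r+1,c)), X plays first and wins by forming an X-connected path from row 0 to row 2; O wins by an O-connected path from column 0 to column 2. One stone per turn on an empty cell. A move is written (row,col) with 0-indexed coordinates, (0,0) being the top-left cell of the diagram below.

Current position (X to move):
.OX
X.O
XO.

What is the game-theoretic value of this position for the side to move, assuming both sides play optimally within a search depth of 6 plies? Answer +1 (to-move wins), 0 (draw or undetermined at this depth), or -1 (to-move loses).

value(.OX/X.O/XO., X) = +1

p1 X@[.OX/X.O/XO.]: (0,0)[XOX/X.O/XO.]+1* (1,1)[.OX/XXO/XO.]+1 (2,2)[.OX/X.O/XOX]+1
p2 O@[XOX/X.O/XO.] terminal -1; root [.OX/X.O/XO.] d6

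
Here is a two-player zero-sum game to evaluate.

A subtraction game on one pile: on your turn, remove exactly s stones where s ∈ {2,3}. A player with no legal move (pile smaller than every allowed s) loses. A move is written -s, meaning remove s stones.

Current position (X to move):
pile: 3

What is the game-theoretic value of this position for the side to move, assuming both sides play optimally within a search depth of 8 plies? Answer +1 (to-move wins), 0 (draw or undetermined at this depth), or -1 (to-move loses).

ply 1, X at 3 | -2=+1→1*; -3=+1→0
ply 2: 1 is terminal -1 (O); from 3 depth 8

value(3, X) = +1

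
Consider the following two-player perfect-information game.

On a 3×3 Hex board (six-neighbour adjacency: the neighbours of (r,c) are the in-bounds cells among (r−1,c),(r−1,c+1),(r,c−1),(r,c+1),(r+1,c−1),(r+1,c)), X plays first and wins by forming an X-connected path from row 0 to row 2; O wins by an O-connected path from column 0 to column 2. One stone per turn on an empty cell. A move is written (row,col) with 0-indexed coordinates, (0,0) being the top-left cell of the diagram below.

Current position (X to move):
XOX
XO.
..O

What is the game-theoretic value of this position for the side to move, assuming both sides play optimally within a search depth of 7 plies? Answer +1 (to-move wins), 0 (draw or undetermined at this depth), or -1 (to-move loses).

ply 1, X at XOX/XO./..O | (1,2)=+1→XOX/XOX/..O*; (2,0)=+1→XOX/XO./X.O; (2,1)=+1→XOX/XO./.XO
ply 2, O at XOX/XOX/..O | (2,0)=-1→XOX/XOX/O.O*; (2,1)=-1→XOX/XOX/.OO
ply 3, X at XOX/XOX/O.O | (2,1)=+1→XOX/XOX/OXO*
ply 4: XOX/XOX/OXO is terminal -1 (O); from XOX/XO./..O depth 7

value(XOX/XO./..O, X) = +1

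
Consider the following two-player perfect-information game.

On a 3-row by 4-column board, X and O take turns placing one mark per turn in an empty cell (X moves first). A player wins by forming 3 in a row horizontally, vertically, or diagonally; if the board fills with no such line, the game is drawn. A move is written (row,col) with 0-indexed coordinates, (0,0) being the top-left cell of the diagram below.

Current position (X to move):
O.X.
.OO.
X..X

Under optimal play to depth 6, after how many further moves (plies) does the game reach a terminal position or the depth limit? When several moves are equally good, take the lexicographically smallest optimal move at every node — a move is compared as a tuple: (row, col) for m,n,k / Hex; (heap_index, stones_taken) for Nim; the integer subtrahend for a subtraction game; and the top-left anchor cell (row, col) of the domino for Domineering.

PV length from [O.X./.OO./X..X]: 4 plies

[O.X./.OO./X..X] X move#1: (0,1):-1/OXX./.OO./X..X*, (0,3):-1/O.XX/.OO./X..X, (1,0):-1/O.X./XOO./X..X, (1,3):-1/O.X./.OOX/X..X, (2,1):-1/O.X./.OO./XX.X, (2,2):-1/O.X./.OO./X.XX
[OXX./.OO./X..X] O move#2: (0,3):+1/OXXO/.OO./X..X*, (1,0):+1/OXX./OOO./X..X, (1,3):+1/OXX./.OOO/X..X, (2,1):-1/OXX./.OO./XO.X, (2,2):+1/OXX./.OO./X.OX
[OXXO/.OO./X..X] X move#3: (1,0):-1/OXXO/XOO./X..X*, (1,3):-1/OXXO/.OOX/X..X, (2,1):-1/OXXO/.OO./XX.X, (2,2):-1/OXXO/.OO./X.XX
[OXXO/XOO./X..X] O move#4: (1,3):+1/OXXO/XOOO/X..X*, (2,1):+1/OXXO/XOO./XO.X, (2,2):+1/OXXO/XOO./X.OX
[OXXO/XOOO/X..X] end (terminal -1, X#5); searched O.X./.OO./X..X to 6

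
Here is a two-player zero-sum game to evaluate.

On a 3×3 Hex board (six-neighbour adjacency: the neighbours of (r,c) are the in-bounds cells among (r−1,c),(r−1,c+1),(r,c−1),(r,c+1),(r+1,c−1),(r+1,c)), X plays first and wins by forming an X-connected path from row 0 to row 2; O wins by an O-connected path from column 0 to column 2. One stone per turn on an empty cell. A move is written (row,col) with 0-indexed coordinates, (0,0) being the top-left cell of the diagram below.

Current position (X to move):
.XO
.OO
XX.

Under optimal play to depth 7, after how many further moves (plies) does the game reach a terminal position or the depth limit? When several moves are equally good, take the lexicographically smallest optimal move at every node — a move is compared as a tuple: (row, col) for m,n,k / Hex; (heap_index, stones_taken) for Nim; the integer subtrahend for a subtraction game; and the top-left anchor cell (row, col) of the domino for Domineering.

PV length from [.XO/.OO/XX.]: 1 ply

ply 1, X at .XO/.OO/XX. | (0,0)=-1→XXO/.OO/XX.; (1,0)=+1→.XO/XOO/XX.*; (2,2)=-1→.XO/.OO/XXX
ply 2: .XO/XOO/XX. is terminal -1 (O); from .XO/.OO/XX. depth 7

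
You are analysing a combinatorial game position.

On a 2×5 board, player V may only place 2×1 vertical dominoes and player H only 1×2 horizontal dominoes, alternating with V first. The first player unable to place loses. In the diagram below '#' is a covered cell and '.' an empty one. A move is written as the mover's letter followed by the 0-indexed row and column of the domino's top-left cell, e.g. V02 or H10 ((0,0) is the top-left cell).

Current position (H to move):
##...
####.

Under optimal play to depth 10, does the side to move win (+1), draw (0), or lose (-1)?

value(##.../####., H) = +1

p1 H@[##.../####.]: H02[####./####.]-1 H03[##.##/####.]+1*
p2 V@[##.##/####.] terminal -1; root [##.../####.] d10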